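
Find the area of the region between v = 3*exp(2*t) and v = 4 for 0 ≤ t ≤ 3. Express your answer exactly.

The difference (3*exp(2*t)) - (4) = 3*exp(2*t) - 4 changes sign at t = -log(3)/2 + log(2) inside [0, 3], so split the integral there.
∫[0,-log(3)/2 + log(2)] (3*exp(2*t) - 4) dt = log(9/16) + 1/2; the area of that piece is -1/2 + log(16/9).
∫[-log(3)/2 + log(2),3] (3*exp(2*t) - 4) dt = -14 - 2*log(3) + 4*log(2) + 3*exp(6)/2.
Total area = (-1/2 + log(16/9)) + (-14 - 2*log(3) + 4*log(2) + 3*exp(6)/2) = -29/2 - 4*log(3) + 8*log(2) + 3*exp(6)/2.

-29/2 - 4*log(3) + 8*log(2) + 3*exp(6)/2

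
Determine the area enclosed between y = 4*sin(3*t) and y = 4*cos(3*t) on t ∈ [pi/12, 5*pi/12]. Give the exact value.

8*sqrt(2)/3

On [pi/12, 5*pi/12], (4*sin(3*t)) - (4*cos(3*t)) = 4*sin(3*t) - 4*cos(3*t) is ≥ 0 throughout, so the area is a single integral of |4*sin(3*t) - 4*cos(3*t)|.
∫[pi/12,5*pi/12] (4*sin(3*t) - 4*cos(3*t)) dt = 8*sqrt(2)/3.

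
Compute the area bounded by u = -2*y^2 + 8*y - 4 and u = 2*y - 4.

9

Both boundary curves give u as a function of y, so integrate with respect to y. Setting them equal: -2*y^2 + 6*y = 0, i.e. -2*y*(y - 3) = 0, so they meet at y = 0, 3.
For y in [0, 3], u = -2*y^2 + 8*y - 4 is on the right; area = ∫[0,3] (-2*y^2 + 6*y) dy = 9.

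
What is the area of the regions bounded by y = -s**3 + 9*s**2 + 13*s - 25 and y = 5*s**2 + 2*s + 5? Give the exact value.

863/6

Set the curves equal: -s**3 + 9*s**2 + 13*s - 25 = 5*s**2 + 2*s + 5, so -s**3 + 4*s**2 + 11*s - 30 = 0, which factors as -(s - 5)*(s - 2)*(s + 3) = 0. The curves meet at s = -3, 2, 5.
On [-3, 2], y = 5*s**2 + 2*s + 5 is on top; that piece has area ∫[-3,2] (-(-s**3 + 4*s**2 + 11*s - 30)) ds = 1375/12.
On [2, 5], y = -s**3 + 9*s**2 + 13*s - 25 is on top; that piece has area ∫[2,5] (-s**3 + 4*s**2 + 11*s - 30) ds = 117/4.
Total enclosed area = 1375/12 + 117/4 = 863/6.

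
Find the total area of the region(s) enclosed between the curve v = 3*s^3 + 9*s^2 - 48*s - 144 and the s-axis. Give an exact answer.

The curve meets the s-axis where 3*s^3 + 9*s^2 - 48*s - 144 = 0, i.e. 3*(s - 4)*(s + 3)*(s + 4) = 0, at s = -4, -3, 4.
On [-4, -3] the curve lies above the axis; ∫[-4,-3] (3*s^3 + 9*s^2 - 48*s - 144) ds = 15/4, giving area 15/4.
On [-3, 4] the curve lies below the axis; ∫[-3,4] (3*s^3 + 9*s^2 - 48*s - 144) ds = -3087/4, giving area 3087/4.
Total area = 15/4 + 3087/4 = 1551/2.

1551/2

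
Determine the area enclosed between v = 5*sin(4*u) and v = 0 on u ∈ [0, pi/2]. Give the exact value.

The difference (5*sin(4*u)) - (0) = 5*sin(4*u) changes sign at u = pi/4 inside [0, pi/2], so split the integral there.
∫[0,pi/4] (5*sin(4*u)) du = 5/2.
∫[pi/4,pi/2] (5*sin(4*u)) du = -5/2; the area of that piece is 5/2.
Total area = 5/2 + 5/2 = 5.

5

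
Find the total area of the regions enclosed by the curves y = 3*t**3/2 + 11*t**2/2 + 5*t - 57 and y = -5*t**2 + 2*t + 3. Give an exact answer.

1741/8

Set the curves equal: 3*t**3/2 + 11*t**2/2 + 5*t - 57 = -5*t**2 + 2*t + 3, so 3*t**3/2 + 21*t**2/2 + 3*t - 60 = 0, which factors as 3*(t - 2)*(t + 4)*(t + 5)/2 = 0. The curves meet at t = -5, -4, 2.
On [-5, -4], y = 3*t**3/2 + 11*t**2/2 + 5*t - 57 is on top; that piece has area ∫[-5,-4] (3*t**3/2 + 21*t**2/2 + 3*t - 60) dt = 13/8.
On [-4, 2], y = -5*t**2 + 2*t + 3 is on top; that piece has area ∫[-4,2] (-(3*t**3/2 + 21*t**2/2 + 3*t - 60)) dt = 216.
Total enclosed area = 13/8 + 216 = 1741/8.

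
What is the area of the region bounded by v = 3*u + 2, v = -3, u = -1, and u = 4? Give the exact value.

95/2

On [-1, 4], (3*u + 2) - (-3) = 3*u + 5 is ≥ 0 throughout, so the area is a single integral of |3*u + 5|.
∫[-1,4] (3*u + 5) du = 95/2.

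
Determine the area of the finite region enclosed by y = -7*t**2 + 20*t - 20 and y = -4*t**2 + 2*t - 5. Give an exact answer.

Set the curves equal: -7*t**2 + 20*t - 20 = -4*t**2 + 2*t - 5, so -3*t**2 + 18*t - 15 = 0, which factors as -3*(t - 5)*(t - 1) = 0. The curves meet at t = 1, 5.
On [1, 5], y = -7*t**2 + 20*t - 20 is on top; that piece has area ∫[1,5] (-3*t**2 + 18*t - 15) dt = 32.

32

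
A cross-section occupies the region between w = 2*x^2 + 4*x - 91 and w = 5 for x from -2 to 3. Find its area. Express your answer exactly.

On [-2, 3], (2*x^2 + 4*x - 91) - (5) = 2*x^2 + 4*x - 96 is ≤ 0 throughout, so the area is a single integral of |2*x^2 + 4*x - 96|.
∫[-2,3] (2*x^2 + 4*x - 96) dx = -1340/3; the area of that piece is 1340/3.

1340/3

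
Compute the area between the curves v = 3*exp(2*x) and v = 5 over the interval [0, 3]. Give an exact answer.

The difference (3*exp(2*x)) - (5) = 3*exp(2*x) - 5 changes sign at x = -log(3)/2 + log(5)/2 inside [0, 3], so split the integral there.
∫[0,-log(3)/2 + log(5)/2] (3*exp(2*x) - 5) dx = log(9*sqrt(15)/125) + 1; the area of that piece is -1 + log(25*sqrt(15)/27).
∫[-log(3)/2 + log(5)/2,3] (3*exp(2*x) - 5) dx = -35/2 - 5*log(3)/2 + 5*log(5)/2 + 3*exp(6)/2.
Total area = (-1 + log(25*sqrt(15)/27)) + (-35/2 - 5*log(3)/2 + 5*log(5)/2 + 3*exp(6)/2) = -37/2 - 11*log(3)/2 + log(15)/2 + 9*log(5)/2 + 3*exp(6)/2.

-37/2 - 11*log(3)/2 + log(15)/2 + 9*log(5)/2 + 3*exp(6)/2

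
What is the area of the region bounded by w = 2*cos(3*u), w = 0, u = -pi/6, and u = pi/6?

4/3

On [-pi/6, pi/6], (2*cos(3*u)) - (0) = 2*cos(3*u) is ≥ 0 throughout, so the area is a single integral of |2*cos(3*u)|.
∫[-pi/6,pi/6] (2*cos(3*u)) du = 4/3.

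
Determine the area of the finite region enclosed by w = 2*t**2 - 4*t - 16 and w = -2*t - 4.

Set the curves equal: 2*t**2 - 4*t - 16 = -2*t - 4, so 2*t**2 - 2*t - 12 = 0, which factors as 2*(t - 3)*(t + 2) = 0. The curves meet at t = -2, 3.
On [-2, 3], w = -2*t - 4 is on top; that piece has area ∫[-2,3] (-(2*t**2 - 2*t - 12)) dt = 125/3.

125/3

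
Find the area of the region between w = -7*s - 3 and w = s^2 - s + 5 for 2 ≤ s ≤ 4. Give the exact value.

On [2, 4], (-7*s - 3) - (s^2 - s + 5) = -s^2 - 6*s - 8 is ≤ 0 throughout, so the area is a single integral of |-s^2 - 6*s - 8|.
∫[2,4] (-s^2 - 6*s - 8) ds = -212/3; the area of that piece is 212/3.

212/3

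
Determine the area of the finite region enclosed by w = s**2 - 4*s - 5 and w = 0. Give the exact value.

36

Set the curves equal: s**2 - 4*s - 5 = 0, so s**2 - 4*s - 5 = 0, which factors as (s - 5)*(s + 1) = 0. The curves meet at s = -1, 5.
On [-1, 5], w = 0 is on top; that piece has area ∫[-1,5] (-(s**2 - 4*s - 5)) ds = 36.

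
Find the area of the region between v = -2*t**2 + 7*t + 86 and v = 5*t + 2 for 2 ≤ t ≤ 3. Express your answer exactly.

229/3

On [2, 3], (-2*t**2 + 7*t + 86) - (5*t + 2) = -2*t**2 + 2*t + 84 is ≥ 0 throughout, so the area is a single integral of |-2*t**2 + 2*t + 84|.
∫[2,3] (-2*t**2 + 2*t + 84) dt = 229/3.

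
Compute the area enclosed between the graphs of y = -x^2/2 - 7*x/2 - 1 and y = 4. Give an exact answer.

9/4

Set the curves equal: -x^2/2 - 7*x/2 - 1 = 4, so -x^2/2 - 7*x/2 - 5 = 0, which factors as -(x + 2)*(x + 5)/2 = 0. The curves meet at x = -5, -2.
On [-5, -2], y = -x^2/2 - 7*x/2 - 1 is on top; that piece has area ∫[-5,-2] (-x^2/2 - 7*x/2 - 5) dx = 9/4.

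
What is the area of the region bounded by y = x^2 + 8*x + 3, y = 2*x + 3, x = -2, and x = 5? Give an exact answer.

126

The difference (x^2 + 8*x + 3) - (2*x + 3) = x^2 + 6*x changes sign at x = 0 inside [-2, 5], so split the integral there.
∫[-2,0] (x^2 + 6*x) dx = -28/3; the area of that piece is 28/3.
∫[0,5] (x^2 + 6*x) dx = 350/3.
Total area = 28/3 + 350/3 = 126.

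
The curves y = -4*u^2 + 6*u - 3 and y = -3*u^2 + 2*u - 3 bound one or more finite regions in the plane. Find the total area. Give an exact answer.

32/3

Set the curves equal: -4*u^2 + 6*u - 3 = -3*u^2 + 2*u - 3, so -u^2 + 4*u = 0, which factors as -u*(u - 4) = 0. The curves meet at u = 0, 4.
On [0, 4], y = -4*u^2 + 6*u - 3 is on top; that piece has area ∫[0,4] (-u^2 + 4*u) du = 32/3.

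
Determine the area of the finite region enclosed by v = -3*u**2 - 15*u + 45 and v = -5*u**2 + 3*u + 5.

Set the curves equal: -3*u**2 - 15*u + 45 = -5*u**2 + 3*u + 5, so 2*u**2 - 18*u + 40 = 0, which factors as 2*(u - 5)*(u - 4) = 0. The curves meet at u = 4, 5.
On [4, 5], v = -5*u**2 + 3*u + 5 is on top; that piece has area ∫[4,5] (-(2*u**2 - 18*u + 40)) du = 1/3.

1/3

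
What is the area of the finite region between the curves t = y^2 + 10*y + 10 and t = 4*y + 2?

4/3

Both boundary curves give t as a function of y, so integrate with respect to y. Setting them equal: y^2 + 6*y + 8 = 0, i.e. (y + 2)*(y + 4) = 0, so they meet at y = -4, -2.
For y in [-4, -2], t = y^2 + 10*y + 10 is on the left; area = ∫[-4,-2] (-(y^2 + 6*y + 8)) dy = 4/3.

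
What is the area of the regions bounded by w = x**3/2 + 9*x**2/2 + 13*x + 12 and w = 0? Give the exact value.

Set the curves equal: x**3/2 + 9*x**2/2 + 13*x + 12 = 0, so x**3/2 + 9*x**2/2 + 13*x + 12 = 0, which factors as (x + 2)*(x + 3)*(x + 4)/2 = 0. The curves meet at x = -4, -3, -2.
On [-4, -3], w = x**3/2 + 9*x**2/2 + 13*x + 12 is on top; that piece has area ∫[-4,-3] (x**3/2 + 9*x**2/2 + 13*x + 12) dx = 1/8.
On [-3, -2], w = 0 is on top; that piece has area ∫[-3,-2] (-(x**3/2 + 9*x**2/2 + 13*x + 12)) dx = 1/8.
Total enclosed area = 1/8 + 1/8 = 1/4.

1/4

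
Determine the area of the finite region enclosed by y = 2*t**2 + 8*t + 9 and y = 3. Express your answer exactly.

8/3

Set the curves equal: 2*t**2 + 8*t + 9 = 3, so 2*t**2 + 8*t + 6 = 0, which factors as 2*(t + 1)*(t + 3) = 0. The curves meet at t = -3, -1.
On [-3, -1], y = 3 is on top; that piece has area ∫[-3,-1] (-(2*t**2 + 8*t + 6)) dt = 8/3.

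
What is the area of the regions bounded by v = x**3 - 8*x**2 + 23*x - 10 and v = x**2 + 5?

8

Set the curves equal: x**3 - 8*x**2 + 23*x - 10 = x**2 + 5, so x**3 - 9*x**2 + 23*x - 15 = 0, which factors as (x - 5)*(x - 3)*(x - 1) = 0. The curves meet at x = 1, 3, 5.
On [1, 3], v = x**3 - 8*x**2 + 23*x - 10 is on top; that piece has area ∫[1,3] (x**3 - 9*x**2 + 23*x - 15) dx = 4.
On [3, 5], v = x**2 + 5 is on top; that piece has area ∫[3,5] (-(x**3 - 9*x**2 + 23*x - 15)) dx = 4.
Total enclosed area = 4 + 4 = 8.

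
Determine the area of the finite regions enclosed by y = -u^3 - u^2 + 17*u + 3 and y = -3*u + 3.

Set the curves equal: -u^3 - u^2 + 17*u + 3 = -3*u + 3, so -u^3 - u^2 + 20*u = 0, which factors as -u*(u - 4)*(u + 5) = 0. The curves meet at u = -5, 0, 4.
On [-5, 0], y = -3*u + 3 is on top; that piece has area ∫[-5,0] (-(-u^3 - u^2 + 20*u)) du = 1625/12.
On [0, 4], y = -u^3 - u^2 + 17*u + 3 is on top; that piece has area ∫[0,4] (-u^3 - u^2 + 20*u) du = 224/3.
Total enclosed area = 1625/12 + 224/3 = 2521/12.

2521/12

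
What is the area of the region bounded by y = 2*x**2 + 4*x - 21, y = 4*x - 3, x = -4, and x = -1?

76/3

The difference (2*x**2 + 4*x - 21) - (4*x - 3) = 2*x**2 - 18 changes sign at x = -3 inside [-4, -1], so split the integral there.
∫[-4,-3] (2*x**2 - 18) dx = 20/3.
∫[-3,-1] (2*x**2 - 18) dx = -56/3; the area of that piece is 56/3.
Total area = 20/3 + 56/3 = 76/3.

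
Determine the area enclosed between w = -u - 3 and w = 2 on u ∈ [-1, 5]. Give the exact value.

42

On [-1, 5], (-u - 3) - (2) = -u - 5 is ≤ 0 throughout, so the area is a single integral of |-u - 5|.
∫[-1,5] (-u - 5) du = -42; the area of that piece is 42.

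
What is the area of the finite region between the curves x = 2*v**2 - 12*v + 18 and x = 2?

8/3

Both boundary curves give x as a function of v, so integrate with respect to v. Setting them equal: 2*v**2 - 12*v + 16 = 0, i.e. 2*(v - 4)*(v - 2) = 0, so they meet at v = 2, 4.
For v in [2, 4], x = 2*v**2 - 12*v + 18 is on the left; area = ∫[2,4] (-(2*v**2 - 12*v + 16)) dv = 8/3.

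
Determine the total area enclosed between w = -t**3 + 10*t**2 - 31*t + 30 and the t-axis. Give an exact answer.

The curve meets the t-axis where -t**3 + 10*t**2 - 31*t + 30 = 0, i.e. -(t - 5)*(t - 3)*(t - 2) = 0, at t = 2, 3, 5.
On [2, 3] the curve lies below the axis; ∫[2,3] (-t**3 + 10*t**2 - 31*t + 30) dt = -5/12, giving area 5/12.
On [3, 5] the curve lies above the axis; ∫[3,5] (-t**3 + 10*t**2 - 31*t + 30) dt = 8/3, giving area 8/3.
Total area = 5/12 + 8/3 = 37/12.

37/12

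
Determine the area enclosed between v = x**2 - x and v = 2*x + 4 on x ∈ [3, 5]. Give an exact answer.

5

The difference (x**2 - x) - (2*x + 4) = x**2 - 3*x - 4 changes sign at x = 4 inside [3, 5], so split the integral there.
∫[3,4] (x**2 - 3*x - 4) dx = -13/6; the area of that piece is 13/6.
∫[4,5] (x**2 - 3*x - 4) dx = 17/6.
Total area = 13/6 + 17/6 = 5.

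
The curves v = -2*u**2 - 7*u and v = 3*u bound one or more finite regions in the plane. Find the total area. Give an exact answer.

125/3

Set the curves equal: -2*u**2 - 7*u = 3*u, so -2*u**2 - 10*u = 0, which factors as -2*u*(u + 5) = 0. The curves meet at u = -5, 0.
On [-5, 0], v = -2*u**2 - 7*u is on top; that piece has area ∫[-5,0] (-2*u**2 - 10*u) du = 125/3.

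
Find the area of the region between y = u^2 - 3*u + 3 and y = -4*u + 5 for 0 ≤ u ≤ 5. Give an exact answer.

93/2

The difference (u^2 - 3*u + 3) - (-4*u + 5) = u^2 + u - 2 changes sign at u = 1 inside [0, 5], so split the integral there.
∫[0,1] (u^2 + u - 2) du = -7/6; the area of that piece is 7/6.
∫[1,5] (u^2 + u - 2) du = 136/3.
Total area = 7/6 + 136/3 = 93/2.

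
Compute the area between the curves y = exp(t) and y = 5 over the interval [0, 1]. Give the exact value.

6 - exp(1)

On [0, 1], (exp(t)) - (5) = exp(t) - 5 is ≤ 0 throughout, so the area is a single integral of |exp(t) - 5|.
∫[0,1] (exp(t) - 5) dt = -6 + exp(1); the area of that piece is 6 - exp(1).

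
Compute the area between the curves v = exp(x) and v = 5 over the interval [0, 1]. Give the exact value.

6 - exp(1)

On [0, 1], (exp(x)) - (5) = exp(x) - 5 is ≤ 0 throughout, so the area is a single integral of |exp(x) - 5|.
∫[0,1] (exp(x) - 5) dx = -6 + exp(1); the area of that piece is 6 - exp(1).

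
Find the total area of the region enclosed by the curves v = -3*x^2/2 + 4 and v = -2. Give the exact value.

16

Set the curves equal: -3*x^2/2 + 4 = -2, so -3*x^2/2 + 6 = 0, which factors as -3*(x - 2)*(x + 2)/2 = 0. The curves meet at x = -2, 2.
On [-2, 2], v = -3*x^2/2 + 4 is on top; that piece has area ∫[-2,2] (-3*x^2/2 + 6) dx = 16.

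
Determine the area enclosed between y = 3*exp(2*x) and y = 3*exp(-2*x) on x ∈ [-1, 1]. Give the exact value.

-6 + 3*exp(-2) + 3*exp(2)

The difference (3*exp(2*x)) - (3*exp(-2*x)) = 3*exp(2*x) - 3*exp(-2*x) changes sign at x = 0 inside [-1, 1], so split the integral there.
∫[-1,0] (3*exp(2*x) - 3*exp(-2*x)) dx = -3*exp(2)/2 - 3*exp(-2)/2 + 3; the area of that piece is -3 + 3*exp(-2)/2 + 3*exp(2)/2.
∫[0,1] (3*exp(2*x) - 3*exp(-2*x)) dx = -3 + 3*exp(-2)/2 + 3*exp(2)/2.
Total area = (-3 + 3*exp(-2)/2 + 3*exp(2)/2) + (-3 + 3*exp(-2)/2 + 3*exp(2)/2) = -6 + 3*exp(-2) + 3*exp(2).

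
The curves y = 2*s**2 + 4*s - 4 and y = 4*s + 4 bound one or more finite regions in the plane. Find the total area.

64/3

Set the curves equal: 2*s**2 + 4*s - 4 = 4*s + 4, so 2*s**2 - 8 = 0, which factors as 2*(s - 2)*(s + 2) = 0. The curves meet at s = -2, 2.
On [-2, 2], y = 4*s + 4 is on top; that piece has area ∫[-2,2] (-(2*s**2 - 8)) ds = 64/3.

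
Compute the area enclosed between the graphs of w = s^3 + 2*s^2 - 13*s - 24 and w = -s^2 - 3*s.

407/4

Set the curves equal: s^3 + 2*s^2 - 13*s - 24 = -s^2 - 3*s, so s^3 + 3*s^2 - 10*s - 24 = 0, which factors as (s - 3)*(s + 2)*(s + 4) = 0. The curves meet at s = -4, -2, 3.
On [-4, -2], w = s^3 + 2*s^2 - 13*s - 24 is on top; that piece has area ∫[-4,-2] (s^3 + 3*s^2 - 10*s - 24) ds = 8.
On [-2, 3], w = -s^2 - 3*s is on top; that piece has area ∫[-2,3] (-(s^3 + 3*s^2 - 10*s - 24)) ds = 375/4.
Total enclosed area = 8 + 375/4 = 407/4.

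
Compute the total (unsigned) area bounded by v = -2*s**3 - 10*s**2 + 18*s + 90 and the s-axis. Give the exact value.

1136/3

The curve meets the s-axis where -2*s**3 - 10*s**2 + 18*s + 90 = 0, i.e. -2*(s - 3)*(s + 3)*(s + 5) = 0, at s = -5, -3, 3.
On [-5, -3] the curve lies below the axis; ∫[-5,-3] (-2*s**3 - 10*s**2 + 18*s + 90) ds = -56/3, giving area 56/3.
On [-3, 3] the curve lies above the axis; ∫[-3,3] (-2*s**3 - 10*s**2 + 18*s + 90) ds = 360, giving area 360.
Total area = 56/3 + 360 = 1136/3.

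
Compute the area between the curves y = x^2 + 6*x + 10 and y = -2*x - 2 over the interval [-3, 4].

437/3

The difference (x^2 + 6*x + 10) - (-2*x - 2) = x^2 + 8*x + 12 changes sign at x = -2 inside [-3, 4], so split the integral there.
∫[-3,-2] (x^2 + 8*x + 12) dx = -5/3; the area of that piece is 5/3.
∫[-2,4] (x^2 + 8*x + 12) dx = 144.
Total area = 5/3 + 144 = 437/3.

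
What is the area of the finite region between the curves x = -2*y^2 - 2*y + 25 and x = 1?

343/3

Both boundary curves give x as a function of y, so integrate with respect to y. Setting them equal: -2*y^2 - 2*y + 24 = 0, i.e. -2*(y - 3)*(y + 4) = 0, so they meet at y = -4, 3.
For y in [-4, 3], x = -2*y^2 - 2*y + 25 is on the right; area = ∫[-4,3] (-2*y^2 - 2*y + 24) dy = 343/3.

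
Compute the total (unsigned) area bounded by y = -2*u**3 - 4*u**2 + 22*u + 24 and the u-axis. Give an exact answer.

The curve meets the u-axis where -2*u**3 - 4*u**2 + 22*u + 24 = 0, i.e. -2*(u - 3)*(u + 1)*(u + 4) = 0, at u = -4, -1, 3.
On [-4, -1] the curve lies below the axis; ∫[-4,-1] (-2*u**3 - 4*u**2 + 22*u + 24) du = -99/2, giving area 99/2.
On [-1, 3] the curve lies above the axis; ∫[-1,3] (-2*u**3 - 4*u**2 + 22*u + 24) du = 320/3, giving area 320/3.
Total area = 99/2 + 320/3 = 937/6.

937/6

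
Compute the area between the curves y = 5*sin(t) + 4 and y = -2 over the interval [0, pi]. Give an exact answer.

10 + 6*pi

On [0, pi], (5*sin(t) + 4) - (-2) = 5*sin(t) + 6 is ≥ 0 throughout, so the area is a single integral of |5*sin(t) + 6|.
∫[0,pi] (5*sin(t) + 6) dt = 10 + 6*pi.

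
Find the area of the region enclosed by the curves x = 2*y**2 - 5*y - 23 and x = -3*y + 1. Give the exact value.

343/3

Both boundary curves give x as a function of y, so integrate with respect to y. Setting them equal: 2*y**2 - 2*y - 24 = 0, i.e. 2*(y - 4)*(y + 3) = 0, so they meet at y = -3, 4.
For y in [-3, 4], x = 2*y**2 - 5*y - 23 is on the left; area = ∫[-3,4] (-(2*y**2 - 2*y - 24)) dy = 343/3.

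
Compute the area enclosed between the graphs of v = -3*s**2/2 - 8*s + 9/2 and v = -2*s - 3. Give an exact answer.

54

Set the curves equal: -3*s**2/2 - 8*s + 9/2 = -2*s - 3, so -3*s**2/2 - 6*s + 15/2 = 0, which factors as -3*(s - 1)*(s + 5)/2 = 0. The curves meet at s = -5, 1.
On [-5, 1], v = -3*s**2/2 - 8*s + 9/2 is on top; that piece has area ∫[-5,1] (-3*s**2/2 - 6*s + 15/2) ds = 54.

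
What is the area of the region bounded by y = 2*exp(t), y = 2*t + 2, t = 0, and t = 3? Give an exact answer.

-17 + 2*exp(3)

On [0, 3], (2*exp(t)) - (2*t + 2) = -2*t + 2*exp(t) - 2 is ≥ 0 throughout, so the area is a single integral of |-2*t + 2*exp(t) - 2|.
∫[0,3] (-2*t + 2*exp(t) - 2) dt = -17 + 2*exp(3).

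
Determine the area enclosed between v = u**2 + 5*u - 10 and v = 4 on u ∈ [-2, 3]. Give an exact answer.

The difference (u**2 + 5*u - 10) - (4) = u**2 + 5*u - 14 changes sign at u = 2 inside [-2, 3], so split the integral there.
∫[-2,2] (u**2 + 5*u - 14) du = -152/3; the area of that piece is 152/3.
∫[2,3] (u**2 + 5*u - 14) du = 29/6.
Total area = 152/3 + 29/6 = 111/2.

111/2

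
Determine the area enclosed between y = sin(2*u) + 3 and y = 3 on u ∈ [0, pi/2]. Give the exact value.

On [0, pi/2], (sin(2*u) + 3) - (3) = sin(2*u) is ≥ 0 throughout, so the area is a single integral of |sin(2*u)|.
∫[0,pi/2] (sin(2*u)) du = 1.

1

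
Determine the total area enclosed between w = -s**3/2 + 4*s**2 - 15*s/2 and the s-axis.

The curve meets the s-axis where -s**3/2 + 4*s**2 - 15*s/2 = 0, i.e. -s*(s - 5)*(s - 3)/2 = 0, at s = 0, 3, 5.
On [0, 3] the curve lies below the axis; ∫[0,3] (-s**3/2 + 4*s**2 - 15*s/2) ds = -63/8, giving area 63/8.
On [3, 5] the curve lies above the axis; ∫[3,5] (-s**3/2 + 4*s**2 - 15*s/2) ds = 8/3, giving area 8/3.
Total area = 63/8 + 8/3 = 253/24.

253/24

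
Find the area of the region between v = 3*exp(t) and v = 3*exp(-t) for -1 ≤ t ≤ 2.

-12 + 3*exp(-2) + 3*exp(-1) + 3*exp(1) + 3*exp(2)

The difference (3*exp(t)) - (3*exp(-t)) = 3*exp(t) - 3*exp(-t) changes sign at t = 0 inside [-1, 2], so split the integral there.
∫[-1,0] (3*exp(t) - 3*exp(-t)) dt = -3*exp(1) - 3*exp(-1) + 6; the area of that piece is -6 + 3*exp(-1) + 3*exp(1).
∫[0,2] (3*exp(t) - 3*exp(-t)) dt = -6 + 3*exp(-2) + 3*exp(2).
Total area = (-6 + 3*exp(-1) + 3*exp(1)) + (-6 + 3*exp(-2) + 3*exp(2)) = -12 + 3*exp(-2) + 3*exp(-1) + 3*exp(1) + 3*exp(2).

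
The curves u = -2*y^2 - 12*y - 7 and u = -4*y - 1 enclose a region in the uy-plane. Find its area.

8/3

Both boundary curves give u as a function of y, so integrate with respect to y. Setting them equal: -2*y^2 - 8*y - 6 = 0, i.e. -2*(y + 1)*(y + 3) = 0, so they meet at y = -3, -1.
For y in [-3, -1], u = -2*y^2 - 12*y - 7 is on the right; area = ∫[-3,-1] (-2*y^2 - 8*y - 6) dy = 8/3.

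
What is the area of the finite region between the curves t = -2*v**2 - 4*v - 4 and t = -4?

8/3

Both boundary curves give t as a function of v, so integrate with respect to v. Setting them equal: -2*v**2 - 4*v = 0, i.e. -2*v*(v + 2) = 0, so they meet at v = -2, 0.
For v in [-2, 0], t = -2*v**2 - 4*v - 4 is on the right; area = ∫[-2,0] (-2*v**2 - 4*v) dv = 8/3.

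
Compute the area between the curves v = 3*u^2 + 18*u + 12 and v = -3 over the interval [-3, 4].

The difference (3*u^2 + 18*u + 12) - (-3) = 3*u^2 + 18*u + 15 changes sign at u = -1 inside [-3, 4], so split the integral there.
∫[-3,-1] (3*u^2 + 18*u + 15) du = -16; the area of that piece is 16.
∫[-1,4] (3*u^2 + 18*u + 15) du = 275.
Total area = 16 + 275 = 291.

291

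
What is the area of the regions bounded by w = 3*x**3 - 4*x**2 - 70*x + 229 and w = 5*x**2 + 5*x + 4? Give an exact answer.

Set the curves equal: 3*x**3 - 4*x**2 - 70*x + 229 = 5*x**2 + 5*x + 4, so 3*x**3 - 9*x**2 - 75*x + 225 = 0, which factors as 3*(x - 5)*(x - 3)*(x + 5) = 0. The curves meet at x = -5, 3, 5.
On [-5, 3], w = 3*x**3 - 4*x**2 - 70*x + 229 is on top; that piece has area ∫[-5,3] (3*x**3 - 9*x**2 - 75*x + 225) dx = 1536.
On [3, 5], w = 5*x**2 + 5*x + 4 is on top; that piece has area ∫[3,5] (-(3*x**3 - 9*x**2 - 75*x + 225)) dx = 36.
Total enclosed area = 1536 + 36 = 1572.

1572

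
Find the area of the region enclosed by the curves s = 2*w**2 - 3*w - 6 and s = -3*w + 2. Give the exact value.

64/3

Both boundary curves give s as a function of w, so integrate with respect to w. Setting them equal: 2*w**2 - 8 = 0, i.e. 2*(w - 2)*(w + 2) = 0, so they meet at w = -2, 2.
For w in [-2, 2], s = 2*w**2 - 3*w - 6 is on the left; area = ∫[-2,2] (-(2*w**2 - 8)) dw = 64/3.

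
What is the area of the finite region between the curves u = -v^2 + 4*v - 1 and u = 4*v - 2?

4/3

Both boundary curves give u as a function of v, so integrate with respect to v. Setting them equal: -v^2 + 1 = 0, i.e. -(v - 1)*(v + 1) = 0, so they meet at v = -1, 1.
For v in [-1, 1], u = -v^2 + 4*v - 1 is on the right; area = ∫[-1,1] (-v^2 + 1) dv = 4/3.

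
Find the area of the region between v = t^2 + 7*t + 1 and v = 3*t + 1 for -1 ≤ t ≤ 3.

86/3

The difference (t^2 + 7*t + 1) - (3*t + 1) = t^2 + 4*t changes sign at t = 0 inside [-1, 3], so split the integral there.
∫[-1,0] (t^2 + 4*t) dt = -5/3; the area of that piece is 5/3.
∫[0,3] (t^2 + 4*t) dt = 27.
Total area = 5/3 + 27 = 86/3.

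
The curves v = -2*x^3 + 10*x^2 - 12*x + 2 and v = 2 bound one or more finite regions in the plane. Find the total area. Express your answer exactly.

Set the curves equal: -2*x^3 + 10*x^2 - 12*x + 2 = 2, so -2*x^3 + 10*x^2 - 12*x = 0, which factors as -2*x*(x - 3)*(x - 2) = 0. The curves meet at x = 0, 2, 3.
On [0, 2], v = 2 is on top; that piece has area ∫[0,2] (-(-2*x^3 + 10*x^2 - 12*x)) dx = 16/3.
On [2, 3], v = -2*x^3 + 10*x^2 - 12*x + 2 is on top; that piece has area ∫[2,3] (-2*x^3 + 10*x^2 - 12*x) dx = 5/6.
Total enclosed area = 16/3 + 5/6 = 37/6.

37/6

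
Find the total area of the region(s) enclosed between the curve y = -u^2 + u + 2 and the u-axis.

The curve meets the u-axis where -u^2 + u + 2 = 0, i.e. -(u - 2)*(u + 1) = 0, at u = -1, 2.
On [-1, 2] the curve lies above the axis; ∫[-1,2] (-u^2 + u + 2) du = 9/2, giving area 9/2.

9/2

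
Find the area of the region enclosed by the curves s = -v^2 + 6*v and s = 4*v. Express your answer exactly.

Both boundary curves give s as a function of v, so integrate with respect to v. Setting them equal: -v^2 + 2*v = 0, i.e. -v*(v - 2) = 0, so they meet at v = 0, 2.
For v in [0, 2], s = -v^2 + 6*v is on the right; area = ∫[0,2] (-v^2 + 2*v) dv = 4/3.

4/3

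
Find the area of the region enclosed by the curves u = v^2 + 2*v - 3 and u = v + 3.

125/6

Both boundary curves give u as a function of v, so integrate with respect to v. Setting them equal: v^2 + v - 6 = 0, i.e. (v - 2)*(v + 3) = 0, so they meet at v = -3, 2.
For v in [-3, 2], u = v^2 + 2*v - 3 is on the left; area = ∫[-3,2] (-(v^2 + v - 6)) dv = 125/6.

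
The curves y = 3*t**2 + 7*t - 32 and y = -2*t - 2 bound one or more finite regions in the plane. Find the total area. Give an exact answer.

Set the curves equal: 3*t**2 + 7*t - 32 = -2*t - 2, so 3*t**2 + 9*t - 30 = 0, which factors as 3*(t - 2)*(t + 5) = 0. The curves meet at t = -5, 2.
On [-5, 2], y = -2*t - 2 is on top; that piece has area ∫[-5,2] (-(3*t**2 + 9*t - 30)) dt = 343/2.

343/2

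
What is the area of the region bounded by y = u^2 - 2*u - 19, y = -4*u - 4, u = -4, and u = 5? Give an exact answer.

301/3

The difference (u^2 - 2*u - 19) - (-4*u - 4) = u^2 + 2*u - 15 changes sign at u = 3 inside [-4, 5], so split the integral there.
∫[-4,3] (u^2 + 2*u - 15) du = -245/3; the area of that piece is 245/3.
∫[3,5] (u^2 + 2*u - 15) du = 56/3.
Total area = 245/3 + 56/3 = 301/3.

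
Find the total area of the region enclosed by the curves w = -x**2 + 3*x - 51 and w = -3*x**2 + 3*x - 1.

1000/3

Set the curves equal: -x**2 + 3*x - 51 = -3*x**2 + 3*x - 1, so 2*x**2 - 50 = 0, which factors as 2*(x - 5)*(x + 5) = 0. The curves meet at x = -5, 5.
On [-5, 5], w = -3*x**2 + 3*x - 1 is on top; that piece has area ∫[-5,5] (-(2*x**2 - 50)) dx = 1000/3.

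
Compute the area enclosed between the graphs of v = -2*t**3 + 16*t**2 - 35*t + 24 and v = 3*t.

37/6

Set the curves equal: -2*t**3 + 16*t**2 - 35*t + 24 = 3*t, so -2*t**3 + 16*t**2 - 38*t + 24 = 0, which factors as -2*(t - 4)*(t - 3)*(t - 1) = 0. The curves meet at t = 1, 3, 4.
On [1, 3], v = 3*t is on top; that piece has area ∫[1,3] (-(-2*t**3 + 16*t**2 - 38*t + 24)) dt = 16/3.
On [3, 4], v = -2*t**3 + 16*t**2 - 35*t + 24 is on top; that piece has area ∫[3,4] (-2*t**3 + 16*t**2 - 38*t + 24) dt = 5/6.
Total enclosed area = 16/3 + 5/6 = 37/6.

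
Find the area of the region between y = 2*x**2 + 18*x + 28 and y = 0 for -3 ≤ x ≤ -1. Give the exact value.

10

The difference (2*x**2 + 18*x + 28) - (0) = 2*x**2 + 18*x + 28 changes sign at x = -2 inside [-3, -1], so split the integral there.
∫[-3,-2] (2*x**2 + 18*x + 28) dx = -13/3; the area of that piece is 13/3.
∫[-2,-1] (2*x**2 + 18*x + 28) dx = 17/3.
Total area = 13/3 + 17/3 = 10.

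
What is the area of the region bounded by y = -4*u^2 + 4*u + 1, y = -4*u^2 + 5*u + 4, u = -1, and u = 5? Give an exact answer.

30

On [-1, 5], (-4*u^2 + 4*u + 1) - (-4*u^2 + 5*u + 4) = -u - 3 is ≤ 0 throughout, so the area is a single integral of |-u - 3|.
∫[-1,5] (-u - 3) du = -30; the area of that piece is 30.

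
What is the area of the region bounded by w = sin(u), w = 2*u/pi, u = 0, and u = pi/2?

On [0, pi/2], (sin(u)) - (2*u/pi) = -2*u/pi + sin(u) is ≥ 0 throughout, so the area is a single integral of |-2*u/pi + sin(u)|.
∫[0,pi/2] (-2*u/pi + sin(u)) du = 1 - pi/4.

1 - pi/4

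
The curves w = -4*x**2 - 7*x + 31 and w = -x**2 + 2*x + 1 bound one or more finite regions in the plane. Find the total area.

Set the curves equal: -4*x**2 - 7*x + 31 = -x**2 + 2*x + 1, so -3*x**2 - 9*x + 30 = 0, which factors as -3*(x - 2)*(x + 5) = 0. The curves meet at x = -5, 2.
On [-5, 2], w = -4*x**2 - 7*x + 31 is on top; that piece has area ∫[-5,2] (-3*x**2 - 9*x + 30) dx = 343/2.

343/2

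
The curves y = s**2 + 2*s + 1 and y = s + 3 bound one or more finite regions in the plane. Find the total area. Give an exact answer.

9/2

Set the curves equal: s**2 + 2*s + 1 = s + 3, so s**2 + s - 2 = 0, which factors as (s - 1)*(s + 2) = 0. The curves meet at s = -2, 1.
On [-2, 1], y = s + 3 is on top; that piece has area ∫[-2,1] (-(s**2 + s - 2)) ds = 9/2.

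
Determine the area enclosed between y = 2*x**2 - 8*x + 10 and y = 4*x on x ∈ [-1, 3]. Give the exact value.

The difference (2*x**2 - 8*x + 10) - (4*x) = 2*x**2 - 12*x + 10 changes sign at x = 1 inside [-1, 3], so split the integral there.
∫[-1,1] (2*x**2 - 12*x + 10) dx = 64/3.
∫[1,3] (2*x**2 - 12*x + 10) dx = -32/3; the area of that piece is 32/3.
Total area = 64/3 + 32/3 = 32.

32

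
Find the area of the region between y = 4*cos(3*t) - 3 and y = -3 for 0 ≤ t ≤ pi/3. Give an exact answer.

The difference (4*cos(3*t) - 3) - (-3) = 4*cos(3*t) changes sign at t = pi/6 inside [0, pi/3], so split the integral there.
∫[0,pi/6] (4*cos(3*t)) dt = 4/3.
∫[pi/6,pi/3] (4*cos(3*t)) dt = -4/3; the area of that piece is 4/3.
Total area = 4/3 + 4/3 = 8/3.

8/3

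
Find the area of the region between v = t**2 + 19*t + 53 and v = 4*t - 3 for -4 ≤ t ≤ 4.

On [-4, 4], (t**2 + 19*t + 53) - (4*t - 3) = t**2 + 15*t + 56 is ≥ 0 throughout, so the area is a single integral of |t**2 + 15*t + 56|.
∫[-4,4] (t**2 + 15*t + 56) dt = 1472/3.

1472/3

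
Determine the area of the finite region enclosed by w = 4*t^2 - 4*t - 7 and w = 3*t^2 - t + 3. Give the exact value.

343/6

Set the curves equal: 4*t^2 - 4*t - 7 = 3*t^2 - t + 3, so t^2 - 3*t - 10 = 0, which factors as (t - 5)*(t + 2) = 0. The curves meet at t = -2, 5.
On [-2, 5], w = 3*t^2 - t + 3 is on top; that piece has area ∫[-2,5] (-(t^2 - 3*t - 10)) dt = 343/6.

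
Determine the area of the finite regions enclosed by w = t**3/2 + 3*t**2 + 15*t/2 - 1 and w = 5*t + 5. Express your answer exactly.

131/8

Set the curves equal: t**3/2 + 3*t**2 + 15*t/2 - 1 = 5*t + 5, so t**3/2 + 3*t**2 + 5*t/2 - 6 = 0, which factors as (t - 1)*(t + 3)*(t + 4)/2 = 0. The curves meet at t = -4, -3, 1.
On [-4, -3], w = t**3/2 + 3*t**2 + 15*t/2 - 1 is on top; that piece has area ∫[-4,-3] (t**3/2 + 3*t**2 + 5*t/2 - 6) dt = 3/8.
On [-3, 1], w = 5*t + 5 is on top; that piece has area ∫[-3,1] (-(t**3/2 + 3*t**2 + 5*t/2 - 6)) dt = 16.
Total enclosed area = 3/8 + 16 = 131/8.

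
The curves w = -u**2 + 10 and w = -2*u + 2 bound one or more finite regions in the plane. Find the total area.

36

Set the curves equal: -u**2 + 10 = -2*u + 2, so -u**2 + 2*u + 8 = 0, which factors as -(u - 4)*(u + 2) = 0. The curves meet at u = -2, 4.
On [-2, 4], w = -u**2 + 10 is on top; that piece has area ∫[-2,4] (-u**2 + 2*u + 8) du = 36.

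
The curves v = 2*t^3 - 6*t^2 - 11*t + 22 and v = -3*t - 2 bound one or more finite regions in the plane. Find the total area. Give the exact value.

Set the curves equal: 2*t^3 - 6*t^2 - 11*t + 22 = -3*t - 2, so 2*t^3 - 6*t^2 - 8*t + 24 = 0, which factors as 2*(t - 3)*(t - 2)*(t + 2) = 0. The curves meet at t = -2, 2, 3.
On [-2, 2], v = 2*t^3 - 6*t^2 - 11*t + 22 is on top; that piece has area ∫[-2,2] (2*t^3 - 6*t^2 - 8*t + 24) dt = 64.
On [2, 3], v = -3*t - 2 is on top; that piece has area ∫[2,3] (-(2*t^3 - 6*t^2 - 8*t + 24)) dt = 3/2.
Total enclosed area = 64 + 3/2 = 131/2.

131/2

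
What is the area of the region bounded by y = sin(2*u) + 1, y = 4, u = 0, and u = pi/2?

On [0, pi/2], (sin(2*u) + 1) - (4) = sin(2*u) - 3 is ≤ 0 throughout, so the area is a single integral of |sin(2*u) - 3|.
∫[0,pi/2] (sin(2*u) - 3) du = 1 - 3*pi/2; the area of that piece is -1 + 3*pi/2.

-1 + 3*pi/2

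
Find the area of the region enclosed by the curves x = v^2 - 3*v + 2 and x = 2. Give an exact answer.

Both boundary curves give x as a function of v, so integrate with respect to v. Setting them equal: v^2 - 3*v = 0, i.e. v*(v - 3) = 0, so they meet at v = 0, 3.
For v in [0, 3], x = v^2 - 3*v + 2 is on the left; area = ∫[0,3] (-(v^2 - 3*v)) dv = 9/2.

9/2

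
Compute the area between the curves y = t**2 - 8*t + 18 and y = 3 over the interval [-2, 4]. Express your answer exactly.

The difference (t**2 - 8*t + 18) - (3) = t**2 - 8*t + 15 changes sign at t = 3 inside [-2, 4], so split the integral there.
∫[-2,3] (t**2 - 8*t + 15) dt = 200/3.
∫[3,4] (t**2 - 8*t + 15) dt = -2/3; the area of that piece is 2/3.
Total area = 200/3 + 2/3 = 202/3.

202/3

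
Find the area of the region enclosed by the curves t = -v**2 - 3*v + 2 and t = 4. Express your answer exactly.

1/6

Both boundary curves give t as a function of v, so integrate with respect to v. Setting them equal: -v**2 - 3*v - 2 = 0, i.e. -(v + 1)*(v + 2) = 0, so they meet at v = -2, -1.
For v in [-2, -1], t = -v**2 - 3*v + 2 is on the right; area = ∫[-2,-1] (-v**2 - 3*v - 2) dv = 1/6.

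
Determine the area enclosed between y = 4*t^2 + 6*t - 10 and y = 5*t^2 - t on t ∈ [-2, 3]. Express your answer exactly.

The difference (4*t^2 + 6*t - 10) - (5*t^2 - t) = -t^2 + 7*t - 10 changes sign at t = 2 inside [-2, 3], so split the integral there.
∫[-2,2] (-t^2 + 7*t - 10) dt = -136/3; the area of that piece is 136/3.
∫[2,3] (-t^2 + 7*t - 10) dt = 7/6.
Total area = 136/3 + 7/6 = 93/2.

93/2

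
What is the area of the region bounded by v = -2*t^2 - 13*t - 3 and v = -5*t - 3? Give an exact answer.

Set the curves equal: -2*t^2 - 13*t - 3 = -5*t - 3, so -2*t^2 - 8*t = 0, which factors as -2*t*(t + 4) = 0. The curves meet at t = -4, 0.
On [-4, 0], v = -2*t^2 - 13*t - 3 is on top; that piece has area ∫[-4,0] (-2*t^2 - 8*t) dt = 64/3.

64/3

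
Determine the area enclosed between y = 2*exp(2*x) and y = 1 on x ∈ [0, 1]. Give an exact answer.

-2 + exp(2)

On [0, 1], (2*exp(2*x)) - (1) = 2*exp(2*x) - 1 is ≥ 0 throughout, so the area is a single integral of |2*exp(2*x) - 1|.
∫[0,1] (2*exp(2*x) - 1) dx = -2 + exp(2).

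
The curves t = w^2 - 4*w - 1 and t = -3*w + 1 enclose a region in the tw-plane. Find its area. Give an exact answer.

Both boundary curves give t as a function of w, so integrate with respect to w. Setting them equal: w^2 - w - 2 = 0, i.e. (w - 2)*(w + 1) = 0, so they meet at w = -1, 2.
For w in [-1, 2], t = w^2 - 4*w - 1 is on the left; area = ∫[-1,2] (-(w^2 - w - 2)) dw = 9/2.

9/2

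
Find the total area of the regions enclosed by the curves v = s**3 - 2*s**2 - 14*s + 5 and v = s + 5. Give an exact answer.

863/6

Set the curves equal: s**3 - 2*s**2 - 14*s + 5 = s + 5, so s**3 - 2*s**2 - 15*s = 0, which factors as s*(s - 5)*(s + 3) = 0. The curves meet at s = -3, 0, 5.
On [-3, 0], v = s**3 - 2*s**2 - 14*s + 5 is on top; that piece has area ∫[-3,0] (s**3 - 2*s**2 - 15*s) ds = 117/4.
On [0, 5], v = s + 5 is on top; that piece has area ∫[0,5] (-(s**3 - 2*s**2 - 15*s)) ds = 1375/12.
Total enclosed area = 117/4 + 1375/12 = 863/6.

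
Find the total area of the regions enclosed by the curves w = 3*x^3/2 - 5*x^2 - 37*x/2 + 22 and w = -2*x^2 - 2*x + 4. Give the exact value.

Set the curves equal: 3*x^3/2 - 5*x^2 - 37*x/2 + 22 = -2*x^2 - 2*x + 4, so 3*x^3/2 - 3*x^2 - 33*x/2 + 18 = 0, which factors as 3*(x - 4)*(x - 1)*(x + 3)/2 = 0. The curves meet at x = -3, 1, 4.
On [-3, 1], w = 3*x^3/2 - 5*x^2 - 37*x/2 + 22 is on top; that piece has area ∫[-3,1] (3*x^3/2 - 3*x^2 - 33*x/2 + 18) dx = 80.
On [1, 4], w = -2*x^2 - 2*x + 4 is on top; that piece has area ∫[1,4] (-(3*x^3/2 - 3*x^2 - 33*x/2 + 18)) dx = 297/8.
Total enclosed area = 80 + 297/8 = 937/8.

937/8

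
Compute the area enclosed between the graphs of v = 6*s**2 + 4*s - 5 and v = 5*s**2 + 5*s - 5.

1/6

Set the curves equal: 6*s**2 + 4*s - 5 = 5*s**2 + 5*s - 5, so s**2 - s = 0, which factors as s*(s - 1) = 0. The curves meet at s = 0, 1.
On [0, 1], v = 5*s**2 + 5*s - 5 is on top; that piece has area ∫[0,1] (-(s**2 - s)) ds = 1/6.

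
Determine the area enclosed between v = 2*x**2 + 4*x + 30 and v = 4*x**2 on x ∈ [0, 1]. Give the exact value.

On [0, 1], (2*x**2 + 4*x + 30) - (4*x**2) = -2*x**2 + 4*x + 30 is ≥ 0 throughout, so the area is a single integral of |-2*x**2 + 4*x + 30|.
∫[0,1] (-2*x**2 + 4*x + 30) dx = 94/3.

94/3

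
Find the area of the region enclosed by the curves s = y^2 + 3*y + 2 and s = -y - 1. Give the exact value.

Both boundary curves give s as a function of y, so integrate with respect to y. Setting them equal: y^2 + 4*y + 3 = 0, i.e. (y + 1)*(y + 3) = 0, so they meet at y = -3, -1.
For y in [-3, -1], s = y^2 + 3*y + 2 is on the left; area = ∫[-3,-1] (-(y^2 + 4*y + 3)) dy = 4/3.

4/3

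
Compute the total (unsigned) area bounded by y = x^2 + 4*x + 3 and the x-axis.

The curve meets the x-axis where x^2 + 4*x + 3 = 0, i.e. (x + 1)*(x + 3) = 0, at x = -3, -1.
On [-3, -1] the curve lies below the axis; ∫[-3,-1] (x^2 + 4*x + 3) dx = -4/3, giving area 4/3.

4/3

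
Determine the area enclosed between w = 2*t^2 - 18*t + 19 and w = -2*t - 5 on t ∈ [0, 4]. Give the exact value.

32

The difference (2*t^2 - 18*t + 19) - (-2*t - 5) = 2*t^2 - 16*t + 24 changes sign at t = 2 inside [0, 4], so split the integral there.
∫[0,2] (2*t^2 - 16*t + 24) dt = 64/3.
∫[2,4] (2*t^2 - 16*t + 24) dt = -32/3; the area of that piece is 32/3.
Total area = 64/3 + 32/3 = 32.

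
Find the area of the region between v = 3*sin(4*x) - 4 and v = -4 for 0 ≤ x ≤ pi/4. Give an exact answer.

3/2

On [0, pi/4], (3*sin(4*x) - 4) - (-4) = 3*sin(4*x) is ≥ 0 throughout, so the area is a single integral of |3*sin(4*x)|.
∫[0,pi/4] (3*sin(4*x)) dx = 3/2.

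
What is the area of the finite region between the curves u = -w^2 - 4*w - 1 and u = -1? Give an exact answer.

Both boundary curves give u as a function of w, so integrate with respect to w. Setting them equal: -w^2 - 4*w = 0, i.e. -w*(w + 4) = 0, so they meet at w = -4, 0.
For w in [-4, 0], u = -w^2 - 4*w - 1 is on the right; area = ∫[-4,0] (-w^2 - 4*w) dw = 32/3.

32/3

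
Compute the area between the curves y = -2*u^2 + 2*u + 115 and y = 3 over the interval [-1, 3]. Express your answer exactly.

1312/3

On [-1, 3], (-2*u^2 + 2*u + 115) - (3) = -2*u^2 + 2*u + 112 is ≥ 0 throughout, so the area is a single integral of |-2*u^2 + 2*u + 112|.
∫[-1,3] (-2*u^2 + 2*u + 112) du = 1312/3.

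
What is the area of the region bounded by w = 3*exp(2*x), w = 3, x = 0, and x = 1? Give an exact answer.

-9/2 + 3*exp(2)/2

On [0, 1], (3*exp(2*x)) - (3) = 3*exp(2*x) - 3 is ≥ 0 throughout, so the area is a single integral of |3*exp(2*x) - 3|.
∫[0,1] (3*exp(2*x) - 3) dx = -9/2 + 3*exp(2)/2.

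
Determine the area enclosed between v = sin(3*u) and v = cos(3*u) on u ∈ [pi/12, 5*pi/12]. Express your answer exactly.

On [pi/12, 5*pi/12], (sin(3*u)) - (cos(3*u)) = sin(3*u) - cos(3*u) is ≥ 0 throughout, so the area is a single integral of |sin(3*u) - cos(3*u)|.
∫[pi/12,5*pi/12] (sin(3*u) - cos(3*u)) du = 2*sqrt(2)/3.

2*sqrt(2)/3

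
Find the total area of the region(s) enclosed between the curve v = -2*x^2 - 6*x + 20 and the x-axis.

The curve meets the x-axis where -2*x^2 - 6*x + 20 = 0, i.e. -2*(x - 2)*(x + 5) = 0, at x = -5, 2.
On [-5, 2] the curve lies above the axis; ∫[-5,2] (-2*x^2 - 6*x + 20) dx = 343/3, giving area 343/3.

343/3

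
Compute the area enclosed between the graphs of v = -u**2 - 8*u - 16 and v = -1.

Set the curves equal: -u**2 - 8*u - 16 = -1, so -u**2 - 8*u - 15 = 0, which factors as -(u + 3)*(u + 5) = 0. The curves meet at u = -5, -3.
On [-5, -3], v = -u**2 - 8*u - 16 is on top; that piece has area ∫[-5,-3] (-u**2 - 8*u - 15) du = 4/3.

4/3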